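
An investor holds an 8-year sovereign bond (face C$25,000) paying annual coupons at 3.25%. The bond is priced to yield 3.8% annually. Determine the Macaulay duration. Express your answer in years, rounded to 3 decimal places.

Periodic yield y = 0.038. Discount each cash flow and weight by its year:
  t   CF        PV=CF/(1+0.038)^t    t·PV
  1       812.50       782.7553       782.7553
  2       812.50       754.0995     1,508.1990
  3       812.50       726.4928     2,179.4784
  4       812.50       699.8967     2,799.5869
  5       812.50       674.2743     3,371.3715
  6       812.50       649.5899     3,897.5393
  7       812.50       625.8091     4,380.6639
  8    25,812.50    19,153.6365   153,229.0919
  Σ                 24,066.5541   172,148.6861
Price P = Σ PV = 24,066.5541.
Macaulay duration = Σ(t·PV) / P = 172,148.6861 / 24,066.5541 = 7.15303 years.

7.153 years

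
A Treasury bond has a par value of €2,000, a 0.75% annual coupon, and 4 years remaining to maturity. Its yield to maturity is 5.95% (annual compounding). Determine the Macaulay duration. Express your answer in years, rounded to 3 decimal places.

3.950 years

Periodic yield y = 0.0595. Discount each cash flow and weight by its year:
  t   CF        PV=CF/(1+0.0595)^t    t·PV
  1        15.00        14.1576        14.1576
  2        15.00        13.3625        26.7251
  3        15.00        12.6121        37.8364
  4     2,015.00     1,599.0837     6,396.3349
  Σ                  1,639.2160     6,475.0541
Price P = Σ PV = 1,639.2160.
Macaulay duration = Σ(t·PV) / P = 6,475.0541 / 1,639.2160 = 3.95009 years.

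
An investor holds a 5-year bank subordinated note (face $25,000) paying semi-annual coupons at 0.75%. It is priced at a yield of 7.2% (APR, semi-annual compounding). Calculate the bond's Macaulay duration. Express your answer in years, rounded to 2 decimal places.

4.90 years

Periodic yield y = 0.036. Discount each cash flow and weight by its period:
  t   CF        PV=CF/(1+0.036)^t    t·PV
  1        93.75        90.4923        90.4923
  2        93.75        87.3478       174.6955
  3        93.75        84.3125       252.9375
  4        93.75        81.3827       325.5309
  5        93.75        78.5548       392.7738
  6        93.75        75.8251       454.9503
  7        93.75        73.1902       512.3315
  8        93.75        70.6469       565.1754
  9        93.75        68.1920       613.7281
  10   25,093.75    17,618.4628   176,184.6276
  Σ                 18,328.4070   179,567.2429
Price P = Σ PV = 18,328.4070.
Macaulay duration = Σ(t·PV) / P = 179,567.2429 / 18,328.4070 = 9.79721 half-year periods.
In years: 9.79721 / 2 = 4.89860 years.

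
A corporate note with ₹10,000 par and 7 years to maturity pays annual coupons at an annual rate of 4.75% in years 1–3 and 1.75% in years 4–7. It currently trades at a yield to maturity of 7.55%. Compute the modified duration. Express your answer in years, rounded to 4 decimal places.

5.6672 years

Periodic yield y = 0.0755. First find Macaulay duration:
  t   CF        PV=CF/(1+0.0755)^t    t·PV
  1       475.00       441.6550       441.6550
  2       475.00       410.6509       821.3018
  3       475.00       381.8232     1,145.4697
  4       175.00       130.7966       523.1863
  5       175.00       121.6147       608.0734
  6       175.00       113.0773       678.4640
  7    10,175.00     6,113.1002    42,791.7014
  Σ                  7,712.7180    47,009.8517
P = 7,712.7180; Macaulay duration = 47,009.8517 / 7,712.7180 = 6.09511 years.
Modified duration = D_Mac / (1 + y) = 6.09511 / 1.0755 = 5.66723 years.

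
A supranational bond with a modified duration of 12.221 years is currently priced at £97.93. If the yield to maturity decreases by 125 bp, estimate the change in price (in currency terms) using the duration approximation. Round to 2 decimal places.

+£14.96

Duration approximation: ΔP/P ≈ -D_mod · Δy = -12.221 × (-0.0125) = +0.1527625.
ΔP ≈ 97.93 × (+0.1527625) = +14.960031625.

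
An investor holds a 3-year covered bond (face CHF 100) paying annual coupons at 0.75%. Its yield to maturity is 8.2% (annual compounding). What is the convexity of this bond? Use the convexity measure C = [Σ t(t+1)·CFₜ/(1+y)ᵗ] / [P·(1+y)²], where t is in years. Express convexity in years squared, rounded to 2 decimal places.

10.14

With y = 0.082:
  t   CF        PV=CF/(1+0.082)^t    t·PV        t(t+1)·PV
  1         0.75         0.6932         0.6932           1.3863
  2         0.75         0.6406         1.2813           3.8438
  3       100.75        79.5359       238.6077         954.4310
  Σ                     80.8697       240.5822         959.6611
P = 80.8697.
Convexity = Σ t(t+1)·PV / [P·(1+y)²] = 959.6611 / (80.8697 × 1.170724) = 10.13625.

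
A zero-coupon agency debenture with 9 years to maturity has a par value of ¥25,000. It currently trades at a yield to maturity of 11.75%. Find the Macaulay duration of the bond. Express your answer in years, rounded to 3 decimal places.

A zero-coupon bond has a single cash flow at maturity, so its Macaulay duration equals its maturity: 9 years.

9.000 years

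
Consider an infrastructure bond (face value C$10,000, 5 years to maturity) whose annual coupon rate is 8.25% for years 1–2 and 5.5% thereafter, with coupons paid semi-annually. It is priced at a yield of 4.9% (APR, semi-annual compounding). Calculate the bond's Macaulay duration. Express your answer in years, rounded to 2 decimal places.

Periodic yield y = 0.0245. Discount each cash flow and weight by its period:
  t   CF        PV=CF/(1+0.0245)^t    t·PV
  1       412.50       402.6354       402.6354
  2       412.50       393.0068       786.0135
  3       412.50       383.6084     1,150.8251
  4       412.50       374.4347     1,497.7388
  5       275.00       243.6536     1,218.2681
  6       275.00       237.8269     1,426.9612
  7       275.00       232.1395     1,624.9762
  8       275.00       226.5880     1,812.7044
  9       275.00       221.1694     1,990.5246
  10   10,275.00     8,066.0740    80,660.7402
  Σ                 10,781.1367    92,571.3875
Price P = Σ PV = 10,781.1367.
Macaulay duration = Σ(t·PV) / P = 92,571.3875 / 10,781.1367 = 8.58642 half-year periods.
In years: 8.58642 / 2 = 4.29321 years.

4.29 years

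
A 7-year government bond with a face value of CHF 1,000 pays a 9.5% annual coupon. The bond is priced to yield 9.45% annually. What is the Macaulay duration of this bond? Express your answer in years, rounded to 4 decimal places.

Periodic yield y = 0.0945. Discount each cash flow and weight by its year:
  t   CF        PV=CF/(1+0.0945)^t    t·PV
  1        95.00        86.7976        86.7976
  2        95.00        79.3034       158.6069
  3        95.00        72.4563       217.3690
  4        95.00        66.2004       264.8016
  5        95.00        60.4846       302.4230
  6        95.00        55.2623       331.5738
  7     1,095.00       581.9742     4,073.8196
  Σ                  1,002.4789     5,435.3915
Price P = Σ PV = 1,002.4789.
Macaulay duration = Σ(t·PV) / P = 5,435.3915 / 1,002.4789 = 5.42195 years.

5.4220 years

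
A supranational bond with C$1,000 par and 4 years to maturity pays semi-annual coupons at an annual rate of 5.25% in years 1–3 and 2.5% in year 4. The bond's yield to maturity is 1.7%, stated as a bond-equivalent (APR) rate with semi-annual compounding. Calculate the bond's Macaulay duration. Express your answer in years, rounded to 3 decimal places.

3.683 years

Periodic yield y = 0.0085. Discount each cash flow and weight by its period:
  t   CF        PV=CF/(1+0.0085)^t    t·PV
  1        26.25        26.0288        26.0288
  2        26.25        25.8094        51.6188
  3        26.25        25.5918        76.7755
  4        26.25        25.3761       101.5046
  5        26.25        25.1623       125.8113
  6        26.25        24.9502       149.7012
  7        12.50        11.7809        82.4663
  8     1,012.50       946.2106     7,569.6848
  Σ                  1,110.9101     8,183.5913
Price P = Σ PV = 1,110.9101.
Macaulay duration = Σ(t·PV) / P = 8,183.5913 / 1,110.9101 = 7.36656 half-year periods.
In years: 7.36656 / 2 = 3.68328 years.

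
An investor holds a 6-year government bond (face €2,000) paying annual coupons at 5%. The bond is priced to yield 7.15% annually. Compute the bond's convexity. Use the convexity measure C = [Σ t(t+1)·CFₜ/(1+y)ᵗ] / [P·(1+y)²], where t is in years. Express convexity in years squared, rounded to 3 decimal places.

30.847

With y = 0.0715:
  t   CF        PV=CF/(1+0.0715)^t    t·PV        t(t+1)·PV
  1       100.00        93.3271        93.3271         186.6542
  2       100.00        87.0995       174.1990         522.5970
  3       100.00        81.2874       243.8623         975.4493
  4       100.00        75.8632       303.4529       1,517.2645
  5       100.00        70.8010       354.0048       2,124.0287
  6     2,100.00     1,387.6062     8,325.6374      58,279.4619
  Σ                  1,795.9845     9,494.4835      63,605.4556
P = 1,795.9845.
Convexity = Σ t(t+1)·PV / [P·(1+y)²] = 63,605.4556 / (1,795.9845 × 1.148112) = 30.84661.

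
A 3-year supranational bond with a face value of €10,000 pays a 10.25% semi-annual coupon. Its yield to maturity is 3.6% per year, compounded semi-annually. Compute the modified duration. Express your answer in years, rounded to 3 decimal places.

2.642 years

Periodic yield y = 0.018. First find Macaulay duration:
  t   CF        PV=CF/(1+0.018)^t    t·PV
  1       512.50       503.4381       503.4381
  2       512.50       494.5365       989.0729
  3       512.50       485.7922     1,457.3766
  4       512.50       477.2026     1,908.8102
  5       512.50       468.7648     2,343.8239
  6    10,512.50     9,445.3780    56,672.2677
  Σ                 11,875.1121    63,874.7895
P = 11,875.1121; Macaulay duration = 63,874.7895 / 11,875.1121 = 5.37888 half-year periods = 2.68944 years.
Modified duration = D_Mac / (1 + y) = 2.68944 / 1.018 = 2.64189 years.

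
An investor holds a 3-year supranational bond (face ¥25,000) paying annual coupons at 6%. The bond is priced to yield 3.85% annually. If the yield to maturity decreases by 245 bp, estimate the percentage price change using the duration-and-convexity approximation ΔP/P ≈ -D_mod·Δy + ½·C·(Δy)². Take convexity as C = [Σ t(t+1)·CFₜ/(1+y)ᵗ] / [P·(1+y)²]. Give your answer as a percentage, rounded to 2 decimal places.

With y = 0.0385:
  t   CF        PV=CF/(1+0.0385)^t    t·PV        t(t+1)·PV
  1     1,500.00     1,444.3909     1,444.3909       2,888.7819
  2     1,500.00     1,390.8435     2,781.6869       8,345.0608
  3    26,500.00    23,660.6337    70,981.9010     283,927.6039
  Σ                 26,495.8681    75,207.9789     295,161.4466
P = 26,495.8681; D_Mac = 2.83848 yrs; D_mod = 2.73325 yrs; C = 10.32924.
Duration effect: -2.73325 × (-0.0245) = +0.066965
Convexity effect: 0.5 × 10.32924 × (-0.0245)² = +0.0031001
ΔP/P ≈ +0.066965 + 0.0031001 = +0.070065 = +7.0065%.

+7.01%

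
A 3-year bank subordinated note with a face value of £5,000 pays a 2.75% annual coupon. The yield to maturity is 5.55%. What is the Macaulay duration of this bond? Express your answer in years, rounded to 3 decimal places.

Periodic yield y = 0.0555. Discount each cash flow and weight by its year:
  t   CF        PV=CF/(1+0.0555)^t    t·PV
  1       137.50       130.2700       130.2700
  2       137.50       123.4202       246.8404
  3     5,137.50     4,368.9505    13,106.8514
  Σ                  4,622.6407    13,483.9618
Price P = Σ PV = 4,622.6407.
Macaulay duration = Σ(t·PV) / P = 13,483.9618 / 4,622.6407 = 2.91694 years.

2.917 years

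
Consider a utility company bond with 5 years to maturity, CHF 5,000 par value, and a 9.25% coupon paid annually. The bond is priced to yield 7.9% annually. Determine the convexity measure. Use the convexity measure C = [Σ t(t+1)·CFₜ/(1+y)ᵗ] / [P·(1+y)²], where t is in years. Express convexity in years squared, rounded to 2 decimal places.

20.62

With y = 0.079:
  t   CF        PV=CF/(1+0.079)^t    t·PV        t(t+1)·PV
  1       462.50       428.6376       428.6376         857.2753
  2       462.50       397.2545       794.5090       2,383.5271
  3       462.50       368.1692     1,104.5075       4,418.0299
  4       462.50       341.2133     1,364.8532       6,824.2661
  5     5,462.50     3,734.9451    18,674.7257     112,048.3540
  Σ                  5,270.2197    22,367.2330     126,531.4524
P = 5,270.2197.
Convexity = Σ t(t+1)·PV / [P·(1+y)²] = 126,531.4524 / (5,270.2197 × 1.164241) = 20.62181.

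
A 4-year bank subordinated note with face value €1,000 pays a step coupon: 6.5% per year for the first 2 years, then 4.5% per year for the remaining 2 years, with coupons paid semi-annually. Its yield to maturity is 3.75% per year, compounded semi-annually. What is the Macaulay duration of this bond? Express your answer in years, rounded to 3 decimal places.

3.621 years

Periodic yield y = 0.01875. Discount each cash flow and weight by its period:
  t   CF        PV=CF/(1+0.01875)^t    t·PV
  1        32.50        31.9018        31.9018
  2        32.50        31.3147        62.6294
  3        32.50        30.7383        92.2150
  4        32.50        30.1726       120.6904
  5        22.50        20.5043       102.5214
  6        22.50        20.1269       120.7614
  7        22.50        19.7565       138.2952
  8     1,022.50       881.2971     7,050.3768
  Σ                  1,065.8122     7,719.3915
Price P = Σ PV = 1,065.8122.
Macaulay duration = Σ(t·PV) / P = 7,719.3915 / 1,065.8122 = 7.24273 half-year periods.
In years: 7.24273 / 2 = 3.62137 years.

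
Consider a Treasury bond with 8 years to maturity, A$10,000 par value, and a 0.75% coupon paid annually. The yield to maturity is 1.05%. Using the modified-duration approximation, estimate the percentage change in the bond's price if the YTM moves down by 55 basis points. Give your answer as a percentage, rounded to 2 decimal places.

+4.24%

Periodic yield y = 0.0105. Modified duration first:
  t   CF        PV=CF/(1+0.0105)^t    t·PV
  1        75.00        74.2207        74.2207
  2        75.00        73.4495       146.8989
  3        75.00        72.6863       218.0588
  4        75.00        71.9310       287.7239
  5        75.00        71.1836       355.9178
  6        75.00        70.4439       422.6634
  7        75.00        69.7119       487.9834
  8    10,075.00     9,267.3275    74,138.6202
  Σ                  9,770.9543    76,132.0871
P = 9,770.9543; D_Mac = 7.79167 yrs; D_mod = 7.79167/(1+0.0105) = 7.71071 yrs.
ΔP/P ≈ -D_mod · Δy = -7.71071 × (-0.0055) = +0.042409 = +4.2409%.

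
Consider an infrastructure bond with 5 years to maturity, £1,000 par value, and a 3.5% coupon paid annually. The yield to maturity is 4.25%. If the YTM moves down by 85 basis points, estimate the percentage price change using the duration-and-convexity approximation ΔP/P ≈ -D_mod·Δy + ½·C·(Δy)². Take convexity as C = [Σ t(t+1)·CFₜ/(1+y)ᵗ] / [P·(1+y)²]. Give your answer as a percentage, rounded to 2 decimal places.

With y = 0.0425:
  t   CF        PV=CF/(1+0.0425)^t    t·PV        t(t+1)·PV
  1        35.00        33.5731        33.5731          67.1463
  2        35.00        32.2045        64.4089         193.2267
  3        35.00        30.8916        92.6747         370.6987
  4        35.00        29.6322       118.5288         592.6439
  5     1,035.00       840.5432     4,202.7159      25,216.2956
  Σ                    966.8445     4,511.9014      26,440.0111
P = 966.8445; D_Mac = 4.66663 yrs; D_mod = 4.47638 yrs; C = 25.16245.
Duration effect: -4.47638 × (-0.0085) = +0.038049
Convexity effect: 0.5 × 25.16245 × (-0.0085)² = +0.0009090
ΔP/P ≈ +0.038049 + 0.0009090 = +0.038958 = +3.8958%.

+3.90%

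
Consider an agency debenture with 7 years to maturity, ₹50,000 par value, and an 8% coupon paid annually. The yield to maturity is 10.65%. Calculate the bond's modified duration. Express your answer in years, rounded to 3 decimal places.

4.985 years

Periodic yield y = 0.1065. First find Macaulay duration:
  t   CF        PV=CF/(1+0.1065)^t    t·PV
  1     4,000.00     3,615.0023     3,615.0023
  2     4,000.00     3,267.0603     6,534.1207
  3     4,000.00     2,952.6076     8,857.8229
  4     4,000.00     2,668.4208    10,673.6832
  5     4,000.00     2,411.5868    12,057.9341
  6     4,000.00     2,179.4729    13,076.8377
  7    54,000.00    26,590.9487   186,136.6408
  Σ                 43,685.0995   240,952.0415
P = 43,685.0995; Macaulay duration = 240,952.0415 / 43,685.0995 = 5.51566 years.
Modified duration = D_Mac / (1 + y) = 5.51566 / 1.1065 = 4.98478 years.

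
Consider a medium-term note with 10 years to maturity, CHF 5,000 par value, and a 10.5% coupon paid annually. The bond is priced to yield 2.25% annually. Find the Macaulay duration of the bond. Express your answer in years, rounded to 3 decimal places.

Periodic yield y = 0.0225. Discount each cash flow and weight by its year:
  t   CF        PV=CF/(1+0.0225)^t    t·PV
  1       525.00       513.4474       513.4474
  2       525.00       502.1491     1,004.2982
  3       525.00       491.0993     1,473.2980
  4       525.00       480.2928     1,921.1710
  5       525.00       469.7240     2,348.6198
  6       525.00       459.3877     2,756.3265
  7       525.00       449.2790     3,144.9528
  8       525.00       439.3926     3,515.1411
  9       525.00       429.7238     3,867.5146
  10    5,525.00     4,422.8185    44,228.1848
  Σ                  8,657.3142    64,772.9542
Price P = Σ PV = 8,657.3142.
Macaulay duration = Σ(t·PV) / P = 64,772.9542 / 8,657.3142 = 7.48188 years.

7.482 years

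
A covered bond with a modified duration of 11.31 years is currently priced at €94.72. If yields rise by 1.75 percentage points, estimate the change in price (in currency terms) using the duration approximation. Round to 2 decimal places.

-€18.75

Duration approximation: ΔP/P ≈ -D_mod · Δy = -11.31 × (+0.0175) = -0.197925.
ΔP ≈ 94.72 × (-0.197925) = -18.747456.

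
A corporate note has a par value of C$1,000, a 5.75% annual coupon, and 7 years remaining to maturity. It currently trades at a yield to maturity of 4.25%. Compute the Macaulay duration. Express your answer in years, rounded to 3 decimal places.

Periodic yield y = 0.0425. Discount each cash flow and weight by its year:
  t   CF        PV=CF/(1+0.0425)^t    t·PV
  1        57.50        55.1559        55.1559
  2        57.50        52.9073       105.8146
  3        57.50        50.7504       152.2513
  4        57.50        48.6815       194.7258
  5        57.50        46.6968       233.4842
  6        57.50        44.7931       268.7588
  7     1,057.50       790.2198     5,531.5389
  Σ                  1,089.2049     6,541.7295
Price P = Σ PV = 1,089.2049.
Macaulay duration = Σ(t·PV) / P = 6,541.7295 / 1,089.2049 = 6.00597 years.

6.006 years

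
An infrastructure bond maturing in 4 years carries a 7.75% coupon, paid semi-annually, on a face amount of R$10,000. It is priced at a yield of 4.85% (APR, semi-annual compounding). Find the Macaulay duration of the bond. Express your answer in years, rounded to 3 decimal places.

Periodic yield y = 0.02425. Discount each cash flow and weight by its period:
  t   CF        PV=CF/(1+0.02425)^t    t·PV
  1       387.50       378.3256       378.3256
  2       387.50       369.3684       738.7368
  3       387.50       360.6233     1,081.8699
  4       387.50       352.0852     1,408.3410
  5       387.50       343.7493     1,718.7466
  6       387.50       335.6108     2,013.6645
  7       387.50       327.6649     2,293.6542
  8    10,387.50     8,575.5751    68,604.6010
  Σ                 11,043.0026    78,237.9396
Price P = Σ PV = 11,043.0026.
Macaulay duration = Σ(t·PV) / P = 78,237.9396 / 11,043.0026 = 7.08484 half-year periods.
In years: 7.08484 / 2 = 3.54242 years.

3.542 years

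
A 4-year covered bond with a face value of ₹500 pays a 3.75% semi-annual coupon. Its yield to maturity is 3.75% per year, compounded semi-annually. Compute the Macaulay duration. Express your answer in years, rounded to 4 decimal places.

Periodic yield y = 0.01875. Discount each cash flow and weight by its period:
  t   CF        PV=CF/(1+0.01875)^t    t·PV
  1        9.375         9.2025         9.2025
  2        9.375         9.0331        18.0662
  3        9.375         8.8668        26.6005
  4        9.375         8.7036        34.8145
  5        9.375         8.5434        42.7172
  6        9.375         8.3862        50.3172
  7        9.375         8.2319        57.6230
  8      509.375       439.0325     3,512.2598
  Σ                    500.0000     3,751.6010
Price P = Σ PV = 500.0000.
Macaulay duration = Σ(t·PV) / P = 3,751.6010 / 500.0000 = 7.50320 half-year periods.
In years: 7.50320 / 2 = 3.75160 years.

3.7516 years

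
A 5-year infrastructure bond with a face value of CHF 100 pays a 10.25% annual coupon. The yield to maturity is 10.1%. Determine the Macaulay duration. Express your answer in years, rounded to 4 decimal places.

Periodic yield y = 0.101. Discount each cash flow and weight by its year:
  t   CF        PV=CF/(1+0.101)^t    t·PV
  1        10.25         9.3097         9.3097
  2        10.25         8.4557        16.9114
  3        10.25         7.6800        23.0400
  4        10.25         6.9755        27.9020
  5       110.25        68.1463       340.7313
  Σ                    100.5672       417.8944
Price P = Σ PV = 100.5672.
Macaulay duration = Σ(t·PV) / P = 417.8944 / 100.5672 = 4.15538 years.

4.1554 years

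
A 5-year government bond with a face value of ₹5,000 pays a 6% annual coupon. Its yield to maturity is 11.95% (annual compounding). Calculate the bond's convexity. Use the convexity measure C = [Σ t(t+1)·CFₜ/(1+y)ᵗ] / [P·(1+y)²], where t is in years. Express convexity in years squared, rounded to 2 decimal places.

With y = 0.1195:
  t   CF        PV=CF/(1+0.1195)^t    t·PV        t(t+1)·PV
  1       300.00       267.9768       267.9768         535.9536
  2       300.00       239.3718       478.7437       1,436.2310
  3       300.00       213.8203       641.4609       2,565.8438
  4       300.00       190.9963       763.9850       3,819.9252
  5     5,300.00     3,014.0842    15,070.4210      90,422.5259
  Σ                  3,926.2494    17,222.5874      98,780.4795
P = 3,926.2494.
Convexity = Σ t(t+1)·PV / [P·(1+y)²] = 98,780.4795 / (3,926.2494 × 1.253280) = 20.07451.

20.07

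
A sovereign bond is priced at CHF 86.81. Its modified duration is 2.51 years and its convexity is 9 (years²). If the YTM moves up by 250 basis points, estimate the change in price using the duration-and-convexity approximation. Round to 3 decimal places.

-CHF 5.203

Duration effect: -D_mod·Δy = -2.51 × (+0.025) = -0.062750
Convexity effect: ½·C·(Δy)² = 0.5 × 9 × (0.025)² = +0.0028125
ΔP/P ≈ -0.062750 + 0.0028125 = -0.0599375
ΔP ≈ 86.81 × (-0.0599375) = -5.203174375.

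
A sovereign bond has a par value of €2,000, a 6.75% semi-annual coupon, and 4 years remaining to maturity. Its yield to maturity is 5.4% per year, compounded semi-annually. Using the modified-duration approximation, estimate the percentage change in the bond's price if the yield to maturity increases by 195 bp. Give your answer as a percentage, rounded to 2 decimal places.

Periodic yield y = 0.027. Modified duration first:
  t   CF        PV=CF/(1+0.027)^t    t·PV
  1        67.50        65.7254        65.7254
  2        67.50        63.9975       127.9950
  3        67.50        62.3150       186.9449
  4        67.50        60.6767       242.7068
  5        67.50        59.0815       295.4075
  6        67.50        57.5282       345.1695
  7        67.50        56.0158       392.1107
  8     2,067.50     1,670.6365    13,365.0921
  Σ                  2,095.9767    15,021.1520
P = 2,095.9767; D_Mac = 7.16666 half-year periods = 3.58333 yrs; D_mod = 3.58333/(1+0.027) = 3.48912 yrs.
ΔP/P ≈ -D_mod · Δy = -3.48912 × (+0.0195) = -0.068038 = -6.8038%.

-6.80%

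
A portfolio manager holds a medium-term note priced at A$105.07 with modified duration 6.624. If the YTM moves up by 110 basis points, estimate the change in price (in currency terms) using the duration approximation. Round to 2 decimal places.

Duration approximation: ΔP/P ≈ -D_mod · Δy = -6.624 × (+0.011) = -0.072864.
ΔP ≈ 105.07 × (-0.072864) = -7.65582048.

-A$7.66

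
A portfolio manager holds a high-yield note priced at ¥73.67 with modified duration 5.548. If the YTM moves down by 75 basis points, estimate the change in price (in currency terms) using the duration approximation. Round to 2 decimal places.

Duration approximation: ΔP/P ≈ -D_mod · Δy = -5.548 × (-0.0075) = +0.041610.
ΔP ≈ 73.67 × (+0.041610) = +3.0654087.

+¥3.07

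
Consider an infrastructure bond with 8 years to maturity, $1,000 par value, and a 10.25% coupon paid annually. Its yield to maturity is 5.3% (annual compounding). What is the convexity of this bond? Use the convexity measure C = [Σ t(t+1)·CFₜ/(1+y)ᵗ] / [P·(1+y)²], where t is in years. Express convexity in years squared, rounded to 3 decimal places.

44.897

With y = 0.053:
  t   CF        PV=CF/(1+0.053)^t    t·PV        t(t+1)·PV
  1       102.50        97.3409        97.3409         194.6819
  2       102.50        92.4415       184.8831         554.6492
  3       102.50        87.7887       263.3662       1,053.4647
  4       102.50        83.3701       333.4804       1,667.4022
  5       102.50        79.1739       395.8695       2,375.2168
  6       102.50        75.1889       451.1333       3,157.9331
  7       102.50        71.4044       499.8311       3,998.6491
  8     1,102.50       729.3763     5,835.0101      52,515.0913
  Σ                  1,316.0848     8,060.9147      65,517.0884
P = 1,316.0848.
Convexity = Σ t(t+1)·PV / [P·(1+y)²] = 65,517.0884 / (1,316.0848 × 1.108809) = 44.89665.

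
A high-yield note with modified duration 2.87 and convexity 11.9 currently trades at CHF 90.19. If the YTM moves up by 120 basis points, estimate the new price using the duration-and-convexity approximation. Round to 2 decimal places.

CHF 87.16

Duration effect: -D_mod·Δy = -2.87 × (+0.012) = -0.034440
Convexity effect: ½·C·(Δy)² = 0.5 × 11.9 × (0.012)² = +0.0008568
ΔP/P ≈ -0.034440 + 0.0008568 = -0.0335832
New price ≈ 90.19 × (1 - 0.0335832) = 87.161131192.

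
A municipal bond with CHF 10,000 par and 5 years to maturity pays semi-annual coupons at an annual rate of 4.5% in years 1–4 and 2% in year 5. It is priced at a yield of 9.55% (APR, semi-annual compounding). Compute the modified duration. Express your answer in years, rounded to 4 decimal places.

4.2569 years

Periodic yield y = 0.04775. First find Macaulay duration:
  t   CF        PV=CF/(1+0.04775)^t    t·PV
  1       225.00       214.7459       214.7459
  2       225.00       204.9591       409.9182
  3       225.00       195.6183       586.8549
  4       225.00       186.7032       746.8129
  5       225.00       178.1944       890.9722
  6       225.00       170.0734     1,020.4407
  7       225.00       162.3225     1,136.2578
  8       225.00       154.9249     1,239.3990
  9       100.00        65.7175       591.4574
  10   10,100.00     6,334.9717    63,349.7169
  Σ                  7,868.2310    70,186.5760
P = 7,868.2310; Macaulay duration = 70,186.5760 / 7,868.2310 = 8.92025 half-year periods = 4.46012 years.
Modified duration = D_Mac / (1 + y) = 4.46012 / 1.04775 = 4.25686 years.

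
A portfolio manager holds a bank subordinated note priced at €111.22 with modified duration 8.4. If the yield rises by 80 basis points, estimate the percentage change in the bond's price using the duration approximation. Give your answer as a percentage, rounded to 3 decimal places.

-6.720%

Duration approximation: ΔP/P ≈ -D_mod · Δy = -8.4 × (+0.008) = -0.067200.
As a percentage: -6.7200%.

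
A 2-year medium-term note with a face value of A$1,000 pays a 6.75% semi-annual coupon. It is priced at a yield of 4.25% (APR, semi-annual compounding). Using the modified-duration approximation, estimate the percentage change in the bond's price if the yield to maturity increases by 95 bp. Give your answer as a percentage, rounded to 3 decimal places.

Periodic yield y = 0.02125. Modified duration first:
  t   CF        PV=CF/(1+0.02125)^t    t·PV
  1        33.75        33.0477        33.0477
  2        33.75        32.3601        64.7202
  3        33.75        31.6867        95.0602
  4     1,033.75       950.3580     3,801.4321
  Σ                  1,047.4526     3,994.2602
P = 1,047.4526; D_Mac = 3.81331 half-year periods = 1.90665 yrs; D_mod = 1.90665/(1+0.02125) = 1.86698 yrs.
ΔP/P ≈ -D_mod · Δy = -1.86698 × (+0.0095) = -0.017736 = -1.7736%.

-1.774%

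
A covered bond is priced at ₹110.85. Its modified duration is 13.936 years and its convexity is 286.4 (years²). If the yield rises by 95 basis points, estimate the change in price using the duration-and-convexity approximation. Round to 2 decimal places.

Duration effect: -D_mod·Δy = -13.936 × (+0.0095) = -0.132392
Convexity effect: ½·C·(Δy)² = 0.5 × 286.4 × (0.0095)² = +0.0129238
ΔP/P ≈ -0.132392 + 0.0129238 = -0.1194682
ΔP ≈ 110.85 × (-0.1194682) = -13.24304997.

-₹13.24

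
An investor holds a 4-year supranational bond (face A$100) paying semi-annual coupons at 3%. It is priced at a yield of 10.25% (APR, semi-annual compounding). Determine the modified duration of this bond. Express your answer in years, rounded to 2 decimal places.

3.58 years

Periodic yield y = 0.05125. First find Macaulay duration:
  t   CF        PV=CF/(1+0.05125)^t    t·PV
  1         1.50         1.4269         1.4269
  2         1.50         1.3573         2.7146
  3         1.50         1.2911         3.8734
  4         1.50         1.2282         4.9128
  5         1.50         1.1683         5.8416
  6         1.50         1.1114         6.6682
  7         1.50         1.0572         7.4003
  8       101.50        68.0484       544.3873
  Σ                     76.6888       577.2250
P = 76.6888; Macaulay duration = 577.2250 / 76.6888 = 7.52685 half-year periods = 3.76342 years.
Modified duration = D_Mac / (1 + y) = 3.76342 / 1.05125 = 3.57995 years.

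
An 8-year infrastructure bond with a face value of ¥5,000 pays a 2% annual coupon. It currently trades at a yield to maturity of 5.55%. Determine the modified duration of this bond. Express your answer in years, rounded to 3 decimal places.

6.995 years

Periodic yield y = 0.0555. First find Macaulay duration:
  t   CF        PV=CF/(1+0.0555)^t    t·PV
  1       100.00        94.7418        94.7418
  2       100.00        89.7601       179.5203
  3       100.00        85.0404       255.1212
  4       100.00        80.5688       322.2753
  5       100.00        76.3324       381.6619
  6       100.00        72.3187       433.9122
  7       100.00        68.5161       479.6124
  8     5,100.00     3,310.5814    26,484.6515
  Σ                  3,877.8598    28,631.4965
P = 3,877.8598; Macaulay duration = 28,631.4965 / 3,877.8598 = 7.38332 years.
Modified duration = D_Mac / (1 + y) = 7.38332 / 1.0555 = 6.99510 years.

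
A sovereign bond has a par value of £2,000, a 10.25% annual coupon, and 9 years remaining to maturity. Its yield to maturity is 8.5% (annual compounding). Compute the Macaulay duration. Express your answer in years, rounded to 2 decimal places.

6.43 years

Periodic yield y = 0.085. Discount each cash flow and weight by its year:
  t   CF        PV=CF/(1+0.085)^t    t·PV
  1       205.00       188.9401       188.9401
  2       205.00       174.1383       348.2767
  3       205.00       160.4962       481.4885
  4       205.00       147.9227       591.6909
  5       205.00       136.3343       681.6716
  6       205.00       125.6537       753.9225
  7       205.00       115.8099       810.6693
  8       205.00       106.7372       853.8979
  9     2,205.00     1,058.1347     9,523.2122
  Σ                  2,214.1672    14,233.7695
Price P = Σ PV = 2,214.1672.
Macaulay duration = Σ(t·PV) / P = 14,233.7695 / 2,214.1672 = 6.42850 years.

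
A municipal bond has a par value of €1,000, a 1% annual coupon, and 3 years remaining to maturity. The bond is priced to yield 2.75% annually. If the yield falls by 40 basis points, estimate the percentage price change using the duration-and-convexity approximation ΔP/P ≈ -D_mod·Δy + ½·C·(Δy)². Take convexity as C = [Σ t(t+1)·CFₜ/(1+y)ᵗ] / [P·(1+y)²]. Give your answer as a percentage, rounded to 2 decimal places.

With y = 0.0275:
  t   CF        PV=CF/(1+0.0275)^t    t·PV        t(t+1)·PV
  1        10.00         9.7324         9.7324          19.4647
  2        10.00         9.4719        18.9438          56.8313
  3     1,010.00       931.0562     2,793.1685      11,172.6740
  Σ                    950.2604     2,821.8446      11,248.9701
P = 950.2604; D_Mac = 2.96955 yrs; D_mod = 2.89007 yrs; C = 11.21260.
Duration effect: -2.89007 × (-0.004) = +0.011560
Convexity effect: 0.5 × 11.21260 × (-0.004)² = +0.0000897
ΔP/P ≈ +0.011560 + 0.0000897 = +0.011650 = +1.1650%.

+1.16%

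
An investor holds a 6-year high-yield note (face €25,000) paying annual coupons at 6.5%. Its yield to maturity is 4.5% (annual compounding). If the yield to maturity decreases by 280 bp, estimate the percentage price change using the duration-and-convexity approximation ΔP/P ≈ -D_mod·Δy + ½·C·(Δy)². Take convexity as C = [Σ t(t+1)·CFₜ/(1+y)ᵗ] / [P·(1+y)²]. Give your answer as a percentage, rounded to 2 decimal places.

+15.18%

With y = 0.045:
  t   CF        PV=CF/(1+0.045)^t    t·PV        t(t+1)·PV
  1     1,625.00     1,555.0239     1,555.0239       3,110.0478
  2     1,625.00     1,488.0612     2,976.1223       8,928.3670
  3     1,625.00     1,423.9820     4,271.9459      17,087.7838
  4     1,625.00     1,362.6622     5,450.6487      27,253.2437
  5     1,625.00     1,303.9830     6,519.9148      39,119.4885
  6    26,625.00    20,445.2240   122,671.3442     858,699.4093
  Σ                 27,578.9362   143,444.9999     954,198.3402
P = 27,578.9362; D_Mac = 5.20125 yrs; D_mod = 4.97727 yrs; C = 31.68317.
Duration effect: -4.97727 × (-0.028) = +0.139364
Convexity effect: 0.5 × 31.68317 × (-0.028)² = +0.0124198
ΔP/P ≈ +0.139364 + 0.0124198 = +0.151783 = +15.1783%.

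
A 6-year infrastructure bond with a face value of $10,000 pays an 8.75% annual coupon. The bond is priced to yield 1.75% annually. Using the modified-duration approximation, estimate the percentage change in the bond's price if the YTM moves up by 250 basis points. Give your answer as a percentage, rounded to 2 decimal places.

-12.52%

Periodic yield y = 0.0175. Modified duration first:
  t   CF        PV=CF/(1+0.0175)^t    t·PV
  1       875.00       859.9509       859.9509
  2       875.00       845.1606     1,690.3211
  3       875.00       830.6246     2,491.8739
  4       875.00       816.3387     3,265.3548
  5       875.00       802.2985     4,011.4923
  6    10,875.00     9,799.9251    58,799.5508
  Σ                 13,954.2983    71,118.5438
P = 13,954.2983; D_Mac = 5.09653 yrs; D_mod = 5.09653/(1+0.0175) = 5.00888 yrs.
ΔP/P ≈ -D_mod · Δy = -5.00888 × (+0.025) = -0.125222 = -12.5222%.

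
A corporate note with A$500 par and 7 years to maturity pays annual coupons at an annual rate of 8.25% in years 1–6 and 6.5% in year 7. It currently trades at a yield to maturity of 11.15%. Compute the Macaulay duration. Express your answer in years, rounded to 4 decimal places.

5.4541 years

Periodic yield y = 0.1115. Discount each cash flow and weight by its year:
  t   CF        PV=CF/(1+0.1115)^t    t·PV
  1        41.25        37.1120        37.1120
  2        41.25        33.3891        66.7782
  3        41.25        30.0397        90.1191
  4        41.25        27.0263       108.1051
  5        41.25        24.3151       121.5757
  6        41.25        21.8760       131.2558
  7       532.50       254.0700     1,778.4898
  Σ                    427.8282     2,333.4357
Price P = Σ PV = 427.8282.
Macaulay duration = Σ(t·PV) / P = 2,333.4357 / 427.8282 = 5.45414 years.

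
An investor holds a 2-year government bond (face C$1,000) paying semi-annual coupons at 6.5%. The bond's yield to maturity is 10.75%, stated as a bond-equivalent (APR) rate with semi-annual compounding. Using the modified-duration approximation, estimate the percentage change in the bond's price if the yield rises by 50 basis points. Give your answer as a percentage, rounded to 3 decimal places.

-0.903%

Periodic yield y = 0.05375. Modified duration first:
  t   CF        PV=CF/(1+0.05375)^t    t·PV
  1        32.50        30.8422        30.8422
  2        32.50        29.2690        58.5380
  3        32.50        27.7761        83.3282
  4     1,032.50       837.4130     3,349.6521
  Σ                    925.3003     3,522.3605
P = 925.3003; D_Mac = 3.80672 half-year periods = 1.90336 yrs; D_mod = 1.90336/(1+0.05375) = 1.80627 yrs.
ΔP/P ≈ -D_mod · Δy = -1.80627 × (+0.005) = -0.009031 = -0.9031%.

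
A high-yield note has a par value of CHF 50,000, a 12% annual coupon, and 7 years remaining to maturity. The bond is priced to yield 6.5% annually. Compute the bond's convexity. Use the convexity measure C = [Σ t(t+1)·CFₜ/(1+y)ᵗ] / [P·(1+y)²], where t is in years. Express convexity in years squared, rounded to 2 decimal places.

With y = 0.065:
  t   CF        PV=CF/(1+0.065)^t    t·PV        t(t+1)·PV
  1     6,000.00     5,633.8028     5,633.8028      11,267.6056
  2     6,000.00     5,289.9557    10,579.9114      31,739.7342
  3     6,000.00     4,967.0946    14,901.2837      59,605.1346
  4     6,000.00     4,663.9385    18,655.7542      93,278.7709
  5     6,000.00     4,379.2850    21,896.4251     131,378.5506
  6     6,000.00     4,112.0047    24,672.0283     172,704.1979
  7    56,000.00    36,036.3480   252,254.4362   2,018,035.4897
  Σ                 65,082.4294   348,593.6416   2,518,009.4836
P = 65,082.4294.
Convexity = Σ t(t+1)·PV / [P·(1+y)²] = 2,518,009.4836 / (65,082.4294 × 1.134225) = 34.11100.

34.11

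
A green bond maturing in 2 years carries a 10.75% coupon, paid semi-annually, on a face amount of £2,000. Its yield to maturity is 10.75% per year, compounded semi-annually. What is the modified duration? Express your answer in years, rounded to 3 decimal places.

1.758 years

Periodic yield y = 0.05375. First find Macaulay duration:
  t   CF        PV=CF/(1+0.05375)^t    t·PV
  1       107.50       102.0166       102.0166
  2       107.50        96.8129       193.6258
  3       107.50        91.8747       275.6240
  4     2,107.50     1,709.2958     6,837.1833
  Σ                  2,000.0000     7,408.4497
P = 2,000.0000; Macaulay duration = 7,408.4497 / 2,000.0000 = 3.70422 half-year periods = 1.85211 years.
Modified duration = D_Mac / (1 + y) = 1.85211 / 1.05375 = 1.75764 years.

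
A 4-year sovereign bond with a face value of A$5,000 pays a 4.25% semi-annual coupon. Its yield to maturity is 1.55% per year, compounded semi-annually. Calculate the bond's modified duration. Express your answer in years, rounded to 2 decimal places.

3.71 years

Periodic yield y = 0.00775. First find Macaulay duration:
  t   CF        PV=CF/(1+0.00775)^t    t·PV
  1       106.25       105.4329       105.4329
  2       106.25       104.6221       209.2441
  3       106.25       103.8175       311.4525
  4       106.25       103.0191       412.0764
  5       106.25       102.2268       511.1342
  6       106.25       101.4407       608.6440
  7       106.25       100.6605       704.6238
  8     5,106.25     4,800.4242    38,403.3938
  Σ                  5,521.6438    41,266.0017
P = 5,521.6438; Macaulay duration = 41,266.0017 / 5,521.6438 = 7.47350 half-year periods = 3.73675 years.
Modified duration = D_Mac / (1 + y) = 3.73675 / 1.00775 = 3.70801 years.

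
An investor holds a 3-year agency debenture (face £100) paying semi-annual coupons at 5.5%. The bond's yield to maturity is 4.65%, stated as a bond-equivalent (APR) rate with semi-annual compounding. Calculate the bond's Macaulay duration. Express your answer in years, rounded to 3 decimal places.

2.809 years

Periodic yield y = 0.02325. Discount each cash flow and weight by its period:
  t   CF        PV=CF/(1+0.02325)^t    t·PV
  1         2.75         2.6875         2.6875
  2         2.75         2.6265         5.2529
  3         2.75         2.5668         7.7003
  4         2.75         2.5085        10.0338
  5         2.75         2.4515        12.2573
  6       102.75        89.5141       537.0844
  Σ                    102.3547       575.0162
Price P = Σ PV = 102.3547.
Macaulay duration = Σ(t·PV) / P = 575.0162 / 102.3547 = 5.61788 half-year periods.
In years: 5.61788 / 2 = 2.80894 years.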